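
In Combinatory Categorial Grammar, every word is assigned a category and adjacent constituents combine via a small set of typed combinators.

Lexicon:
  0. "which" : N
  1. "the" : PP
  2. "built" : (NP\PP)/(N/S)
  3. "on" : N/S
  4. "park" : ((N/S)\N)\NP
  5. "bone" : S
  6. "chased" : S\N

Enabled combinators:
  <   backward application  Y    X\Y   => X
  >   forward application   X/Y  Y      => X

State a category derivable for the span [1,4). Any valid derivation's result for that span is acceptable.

NP

[0,7] S   <
  [0,6] N   >
    [0,5] N/S   <
      [0,1] "which" : N
      [1,5] (N/S)\N   <
        [1,4] NP   <
          [1,2] "the" : PP
          [2,4] NP\PP   >
            [2,3] "built" : (NP\PP)/(N/S)
            [3,4] "on" : N/S
        [4,5] "park" : ((N/S)\N)\NP
    [5,6] "bone" : S
  [6,7] "chased" : S\N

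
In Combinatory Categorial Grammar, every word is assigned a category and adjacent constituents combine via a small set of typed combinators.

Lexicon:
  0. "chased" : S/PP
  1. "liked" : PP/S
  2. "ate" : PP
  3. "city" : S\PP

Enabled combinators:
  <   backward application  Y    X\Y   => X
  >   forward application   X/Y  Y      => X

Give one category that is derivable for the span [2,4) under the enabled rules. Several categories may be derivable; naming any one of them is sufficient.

[0,4] S   >
  [0,1] "chased" : S/PP
  [1,4] PP   >
    [1,2] "liked" : PP/S
    [2,4] S   <
      [2,3] "ate" : PP
      [3,4] "city" : S\PP

S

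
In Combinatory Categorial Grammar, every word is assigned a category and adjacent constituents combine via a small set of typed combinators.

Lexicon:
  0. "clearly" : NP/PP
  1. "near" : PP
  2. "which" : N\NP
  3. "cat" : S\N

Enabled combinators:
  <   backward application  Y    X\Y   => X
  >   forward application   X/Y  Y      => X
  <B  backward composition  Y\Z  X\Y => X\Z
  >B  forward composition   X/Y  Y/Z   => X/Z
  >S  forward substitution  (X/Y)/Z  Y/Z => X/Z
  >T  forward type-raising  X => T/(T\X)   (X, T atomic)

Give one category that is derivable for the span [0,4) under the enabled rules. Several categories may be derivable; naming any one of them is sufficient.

[0,4] S   <
  [0,2] NP   >
    [0,1] "clearly" : NP/PP
    [1,2] "near" : PP
  [2,4] S\NP   <B
    [2,3] "which" : N\NP
    [3,4] "cat" : S\N

S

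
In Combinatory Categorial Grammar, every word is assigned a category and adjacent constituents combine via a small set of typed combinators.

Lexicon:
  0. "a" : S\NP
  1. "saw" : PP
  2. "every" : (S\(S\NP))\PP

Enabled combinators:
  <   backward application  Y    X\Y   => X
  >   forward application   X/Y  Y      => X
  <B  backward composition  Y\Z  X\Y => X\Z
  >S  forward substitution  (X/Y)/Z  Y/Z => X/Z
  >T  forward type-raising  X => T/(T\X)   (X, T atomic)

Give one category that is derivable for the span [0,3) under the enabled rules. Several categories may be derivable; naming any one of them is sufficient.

[0,3] S   <
  [0,1] "a" : S\NP
  [1,3] S\(S\NP)   <
    [1,2] "saw" : PP
    [2,3] "every" : (S\(S\NP))\PP

S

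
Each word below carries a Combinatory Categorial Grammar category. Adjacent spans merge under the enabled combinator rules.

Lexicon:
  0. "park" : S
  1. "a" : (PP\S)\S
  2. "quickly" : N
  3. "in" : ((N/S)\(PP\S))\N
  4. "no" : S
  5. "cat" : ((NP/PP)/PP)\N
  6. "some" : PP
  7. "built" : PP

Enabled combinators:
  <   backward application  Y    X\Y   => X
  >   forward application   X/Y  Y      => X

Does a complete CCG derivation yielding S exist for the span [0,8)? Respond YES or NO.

S (PP\S)\S N ((N/S)\(PP\S))\N S ((NP/PP)/PP)\N PP PP
CKY chart[0,8] = {NP}; S ∉ chart

NO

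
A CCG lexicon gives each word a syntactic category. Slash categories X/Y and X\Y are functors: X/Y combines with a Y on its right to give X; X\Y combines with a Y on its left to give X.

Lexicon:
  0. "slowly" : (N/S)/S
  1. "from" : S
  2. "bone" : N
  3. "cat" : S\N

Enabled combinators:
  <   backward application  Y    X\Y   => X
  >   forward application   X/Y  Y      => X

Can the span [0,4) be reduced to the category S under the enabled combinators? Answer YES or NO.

NO

(N/S)/S S N S\N
CKY chart[0,4] = {N}; S ∉ chart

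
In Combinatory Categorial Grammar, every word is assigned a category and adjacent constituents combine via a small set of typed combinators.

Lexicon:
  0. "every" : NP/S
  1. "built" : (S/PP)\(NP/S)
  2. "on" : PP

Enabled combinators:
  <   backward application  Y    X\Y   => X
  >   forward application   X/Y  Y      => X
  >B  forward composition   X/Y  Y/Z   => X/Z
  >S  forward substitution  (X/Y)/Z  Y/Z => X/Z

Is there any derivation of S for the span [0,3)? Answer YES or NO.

YES

[0,3] S   >
  [0,2] S/PP   <
    [0,1] "every" : NP/S
    [1,2] "built" : (S/PP)\(NP/S)
  [2,3] "on" : PP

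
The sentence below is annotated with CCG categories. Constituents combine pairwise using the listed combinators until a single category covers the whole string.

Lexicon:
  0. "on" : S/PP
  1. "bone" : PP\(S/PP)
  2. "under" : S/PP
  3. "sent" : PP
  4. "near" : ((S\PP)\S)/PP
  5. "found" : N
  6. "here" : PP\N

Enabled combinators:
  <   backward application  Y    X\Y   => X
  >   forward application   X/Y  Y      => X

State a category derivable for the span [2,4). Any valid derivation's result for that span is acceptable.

S

[0,7] S   <
  [0,2] PP   <
    [0,1] "on" : S/PP
    [1,2] "bone" : PP\(S/PP)
  [2,7] S\PP   <
    [2,4] S   >
      [2,3] "under" : S/PP
      [3,4] "sent" : PP
    [4,7] (S\PP)\S   >
      [4,5] "near" : ((S\PP)\S)/PP
      [5,7] PP   <
        [5,6] "found" : N
        [6,7] "here" : PP\N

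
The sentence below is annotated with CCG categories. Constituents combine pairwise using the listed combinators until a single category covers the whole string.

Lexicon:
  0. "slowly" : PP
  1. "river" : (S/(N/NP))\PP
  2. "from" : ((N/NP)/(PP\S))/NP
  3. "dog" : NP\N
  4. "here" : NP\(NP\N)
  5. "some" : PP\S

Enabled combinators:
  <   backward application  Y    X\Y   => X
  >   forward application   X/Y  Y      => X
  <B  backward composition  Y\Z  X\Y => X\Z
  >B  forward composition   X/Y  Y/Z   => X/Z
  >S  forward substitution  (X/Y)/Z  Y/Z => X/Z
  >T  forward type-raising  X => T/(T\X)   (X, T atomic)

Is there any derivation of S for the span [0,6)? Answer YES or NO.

YES

[0,6] S   >
  [0,2] S/(N/NP)   <
    [0,1] "slowly" : PP
    [1,2] "river" : (S/(N/NP))\PP
  [2,6] N/NP   >
    [2,5] (N/NP)/(PP\S)   >
      [2,3] "from" : ((N/NP)/(PP\S))/NP
      [3,5] NP   <
        [3,4] "dog" : NP\N
        [4,5] "here" : NP\(NP\N)
    [5,6] "some" : PP\S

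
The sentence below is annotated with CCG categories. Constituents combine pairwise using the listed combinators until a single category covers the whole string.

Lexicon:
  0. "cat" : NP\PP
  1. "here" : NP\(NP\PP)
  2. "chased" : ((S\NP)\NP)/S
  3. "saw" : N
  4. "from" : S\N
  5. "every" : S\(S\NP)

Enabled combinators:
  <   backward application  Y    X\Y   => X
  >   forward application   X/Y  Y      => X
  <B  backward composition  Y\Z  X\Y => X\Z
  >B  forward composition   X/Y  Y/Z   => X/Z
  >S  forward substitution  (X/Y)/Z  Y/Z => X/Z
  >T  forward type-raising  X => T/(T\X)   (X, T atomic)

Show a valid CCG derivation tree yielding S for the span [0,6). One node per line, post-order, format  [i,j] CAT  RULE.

[0,1] NP\PP  lex  "cat"
[1,2] NP\(NP\PP)  lex  "here"
[0,2] NP  <  k=1
[2,3] ((S\NP)\NP)/S  lex  "chased"
[3,4] N  lex  "saw"
[4,5] S\N  lex  "from"
[3,5] S  <  k=4
[2,5] (S\NP)\NP  >  k=3
[0,5] S\NP  <  k=2
[5,6] S\(S\NP)  lex  "every"
[0,6] S  <  k=5

[0,6] S   <
  [0,5] S\NP   <
    [0,2] NP   <
      [0,1] "cat" : NP\PP
      [1,2] "here" : NP\(NP\PP)
    [2,5] (S\NP)\NP   >
      [2,3] "chased" : ((S\NP)\NP)/S
      [3,5] S   <
        [3,4] "saw" : N
        [4,5] "from" : S\N
  [5,6] "every" : S\(S\NP)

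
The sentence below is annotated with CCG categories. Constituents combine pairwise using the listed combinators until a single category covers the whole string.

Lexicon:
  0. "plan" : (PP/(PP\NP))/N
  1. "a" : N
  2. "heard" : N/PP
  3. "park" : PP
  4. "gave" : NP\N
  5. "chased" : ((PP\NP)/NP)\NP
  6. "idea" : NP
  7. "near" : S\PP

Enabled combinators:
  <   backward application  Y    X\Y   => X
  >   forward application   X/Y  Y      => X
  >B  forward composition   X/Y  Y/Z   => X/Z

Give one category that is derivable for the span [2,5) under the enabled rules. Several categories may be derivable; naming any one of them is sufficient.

[0,8] S   <
  [0,7] PP   >
    [0,2] PP/(PP\NP)   >
      [0,1] "plan" : (PP/(PP\NP))/N
      [1,2] "a" : N
    [2,7] PP\NP   >
      [2,6] (PP\NP)/NP   <
        [2,5] NP   <
          [2,4] N   >
            [2,3] "heard" : N/PP
            [3,4] "park" : PP
          [4,5] "gave" : NP\N
        [5,6] "chased" : ((PP\NP)/NP)\NP
      [6,7] "idea" : NP
  [7,8] "near" : S\PP

NP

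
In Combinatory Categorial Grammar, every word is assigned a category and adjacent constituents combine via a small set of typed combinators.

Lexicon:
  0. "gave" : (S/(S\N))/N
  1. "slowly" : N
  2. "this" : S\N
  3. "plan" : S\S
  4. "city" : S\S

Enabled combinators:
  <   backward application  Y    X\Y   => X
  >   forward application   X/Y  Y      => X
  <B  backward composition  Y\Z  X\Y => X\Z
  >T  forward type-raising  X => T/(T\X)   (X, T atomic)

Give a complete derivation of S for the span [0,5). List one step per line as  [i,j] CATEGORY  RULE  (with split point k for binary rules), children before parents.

[0,1] (S/(S\N))/N  lex  "gave"
[1,2] N  lex  "slowly"
[0,2] S/(S\N)  >  k=1
[2,3] S\N  lex  "this"
[3,4] S\S  lex  "plan"
[2,4] S\N  <B  k=3
[4,5] S\S  lex  "city"
[2,5] S\N  <B  k=4
[0,5] S  >  k=2

[0,5] S   >
  [0,2] S/(S\N)   >
    [0,1] "gave" : (S/(S\N))/N
    [1,2] "slowly" : N
  [2,5] S\N   <B
    [2,4] S\N   <B
      [2,3] "this" : S\N
      [3,4] "plan" : S\S
    [4,5] "city" : S\S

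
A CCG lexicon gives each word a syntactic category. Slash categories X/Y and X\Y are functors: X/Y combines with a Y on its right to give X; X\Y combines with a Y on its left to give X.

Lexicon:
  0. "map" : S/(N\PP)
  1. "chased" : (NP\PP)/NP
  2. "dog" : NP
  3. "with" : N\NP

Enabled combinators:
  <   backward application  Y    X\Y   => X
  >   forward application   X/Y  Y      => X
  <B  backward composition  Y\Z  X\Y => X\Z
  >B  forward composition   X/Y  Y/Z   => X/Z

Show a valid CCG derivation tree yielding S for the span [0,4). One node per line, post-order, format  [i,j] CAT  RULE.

[0,1] S/(N\PP)  lex  "map"
[1,2] (NP\PP)/NP  lex  "chased"
[2,3] NP  lex  "dog"
[1,3] NP\PP  >  k=2
[3,4] N\NP  lex  "with"
[1,4] N\PP  <B  k=3
[0,4] S  >  k=1

[0,4] S   >
  [0,1] "map" : S/(N\PP)
  [1,4] N\PP   <B
    [1,3] NP\PP   >
      [1,2] "chased" : (NP\PP)/NP
      [2,3] "dog" : NP
    [3,4] "with" : N\NP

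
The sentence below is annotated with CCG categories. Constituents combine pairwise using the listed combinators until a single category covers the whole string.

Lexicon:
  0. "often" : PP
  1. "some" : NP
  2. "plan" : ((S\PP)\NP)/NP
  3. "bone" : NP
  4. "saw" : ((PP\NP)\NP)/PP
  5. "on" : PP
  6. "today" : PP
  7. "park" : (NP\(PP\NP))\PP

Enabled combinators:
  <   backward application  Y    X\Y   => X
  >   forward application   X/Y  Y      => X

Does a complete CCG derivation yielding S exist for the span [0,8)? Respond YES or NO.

YES

[0,8] S   <
  [0,1] "often" : PP
  [1,8] S\PP   <
    [1,2] "some" : NP
    [2,8] (S\PP)\NP   >
      [2,3] "plan" : ((S\PP)\NP)/NP
      [3,8] NP   <
        [3,6] PP\NP   <
          [3,4] "bone" : NP
          [4,6] (PP\NP)\NP   >
            [4,5] "saw" : ((PP\NP)\NP)/PP
            [5,6] "on" : PP
        [6,8] NP\(PP\NP)   <
          [6,7] "today" : PP
          [7,8] "park" : (NP\(PP\NP))\PP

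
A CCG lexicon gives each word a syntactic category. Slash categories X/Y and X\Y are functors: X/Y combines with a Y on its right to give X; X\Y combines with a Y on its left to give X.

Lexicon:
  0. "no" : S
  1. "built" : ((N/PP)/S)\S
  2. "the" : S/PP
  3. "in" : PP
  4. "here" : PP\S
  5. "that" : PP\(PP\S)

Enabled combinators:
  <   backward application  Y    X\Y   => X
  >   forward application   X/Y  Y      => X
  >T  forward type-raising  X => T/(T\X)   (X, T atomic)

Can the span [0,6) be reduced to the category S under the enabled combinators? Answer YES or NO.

S ((N/PP)/S)\S S/PP PP PP\S PP\(PP\S)
CKY chart[0,6] = {N, N/(N\N), NP/(NP\N), PP/(PP\N), S/(S\N)}; S ∉ chart

NO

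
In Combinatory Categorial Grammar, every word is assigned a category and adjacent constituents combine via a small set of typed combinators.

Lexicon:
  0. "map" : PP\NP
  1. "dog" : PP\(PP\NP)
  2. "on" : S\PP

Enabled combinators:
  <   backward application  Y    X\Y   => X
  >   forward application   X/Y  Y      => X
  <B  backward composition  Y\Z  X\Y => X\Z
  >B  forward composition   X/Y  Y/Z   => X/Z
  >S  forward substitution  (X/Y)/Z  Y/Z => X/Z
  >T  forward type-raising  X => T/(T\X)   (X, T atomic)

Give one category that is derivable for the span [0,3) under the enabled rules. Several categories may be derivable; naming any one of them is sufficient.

[0,3] S   <
  [0,2] PP   <
    [0,1] "map" : PP\NP
    [1,2] "dog" : PP\(PP\NP)
  [2,3] "on" : S\PP

S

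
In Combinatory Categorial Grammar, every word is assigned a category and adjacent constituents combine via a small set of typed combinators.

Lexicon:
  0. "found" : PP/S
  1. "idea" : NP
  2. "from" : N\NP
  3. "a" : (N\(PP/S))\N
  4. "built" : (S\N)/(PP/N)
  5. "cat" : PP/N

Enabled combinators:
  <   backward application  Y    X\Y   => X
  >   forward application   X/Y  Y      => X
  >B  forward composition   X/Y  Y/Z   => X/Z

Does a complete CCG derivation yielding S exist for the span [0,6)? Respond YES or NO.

[0,6] S   <
  [0,4] N   <
    [0,1] "found" : PP/S
    [1,4] N\(PP/S)   <
      [1,3] N   <
        [1,2] "idea" : NP
        [2,3] "from" : N\NP
      [3,4] "a" : (N\(PP/S))\N
  [4,6] S\N   >
    [4,5] "built" : (S\N)/(PP/N)
    [5,6] "cat" : PP/N

YES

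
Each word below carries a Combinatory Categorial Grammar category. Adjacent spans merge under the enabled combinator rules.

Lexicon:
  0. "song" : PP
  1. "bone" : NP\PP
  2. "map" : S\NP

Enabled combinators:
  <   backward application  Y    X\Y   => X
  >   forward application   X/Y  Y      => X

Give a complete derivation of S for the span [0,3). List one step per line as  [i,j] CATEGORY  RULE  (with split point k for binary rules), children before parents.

[0,1] PP  lex  "song"
[1,2] NP\PP  lex  "bone"
[0,2] NP  <  k=1
[2,3] S\NP  lex  "map"
[0,3] S  <  k=2

[0,3] S   <
  [0,2] NP   <
    [0,1] "song" : PP
    [1,2] "bone" : NP\PP
  [2,3] "map" : S\NP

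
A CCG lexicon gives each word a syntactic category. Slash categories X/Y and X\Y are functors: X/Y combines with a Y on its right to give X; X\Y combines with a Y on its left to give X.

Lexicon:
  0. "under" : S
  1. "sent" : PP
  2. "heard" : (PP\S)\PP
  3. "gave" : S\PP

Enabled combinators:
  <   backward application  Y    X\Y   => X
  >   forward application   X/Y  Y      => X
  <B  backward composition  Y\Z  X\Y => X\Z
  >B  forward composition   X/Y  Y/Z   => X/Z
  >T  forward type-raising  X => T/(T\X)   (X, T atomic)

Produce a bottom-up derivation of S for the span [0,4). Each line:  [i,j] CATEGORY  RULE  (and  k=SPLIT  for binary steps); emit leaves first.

[0,1] S  lex  "under"
[0,1] PP/(PP\S)  >T
[1,2] PP  lex  "sent"
[2,3] (PP\S)\PP  lex  "heard"
[1,3] PP\S  <  k=2
[0,3] PP  >  k=1
[3,4] S\PP  lex  "gave"
[0,4] S  <  k=3

[0,4] S   <
  [0,3] PP   >
    [0,1] PP/(PP\S)   >T
      [0,1] "under" : S
    [1,3] PP\S   <
      [1,2] "sent" : PP
      [2,3] "heard" : (PP\S)\PP
  [3,4] "gave" : S\PP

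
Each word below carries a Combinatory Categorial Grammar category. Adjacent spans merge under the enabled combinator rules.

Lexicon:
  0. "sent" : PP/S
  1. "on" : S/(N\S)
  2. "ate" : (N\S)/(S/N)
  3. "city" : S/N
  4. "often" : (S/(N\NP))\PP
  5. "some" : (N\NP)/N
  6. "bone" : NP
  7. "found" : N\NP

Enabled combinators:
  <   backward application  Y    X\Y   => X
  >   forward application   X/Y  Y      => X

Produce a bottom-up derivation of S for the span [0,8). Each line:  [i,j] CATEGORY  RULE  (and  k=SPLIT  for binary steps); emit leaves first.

[0,1] PP/S  lex  "sent"
[1,2] S/(N\S)  lex  "on"
[2,3] (N\S)/(S/N)  lex  "ate"
[3,4] S/N  lex  "city"
[2,4] N\S  >  k=3
[1,4] S  >  k=2
[0,4] PP  >  k=1
[4,5] (S/(N\NP))\PP  lex  "often"
[0,5] S/(N\NP)  <  k=4
[5,6] (N\NP)/N  lex  "some"
[6,7] NP  lex  "bone"
[7,8] N\NP  lex  "found"
[6,8] N  <  k=7
[5,8] N\NP  >  k=6
[0,8] S  >  k=5

[0,8] S   >
  [0,5] S/(N\NP)   <
    [0,4] PP   >
      [0,1] "sent" : PP/S
      [1,4] S   >
        [1,2] "on" : S/(N\S)
        [2,4] N\S   >
          [2,3] "ate" : (N\S)/(S/N)
          [3,4] "city" : S/N
    [4,5] "often" : (S/(N\NP))\PP
  [5,8] N\NP   >
    [5,6] "some" : (N\NP)/N
    [6,8] N   <
      [6,7] "bone" : NP
      [7,8] "found" : N\NP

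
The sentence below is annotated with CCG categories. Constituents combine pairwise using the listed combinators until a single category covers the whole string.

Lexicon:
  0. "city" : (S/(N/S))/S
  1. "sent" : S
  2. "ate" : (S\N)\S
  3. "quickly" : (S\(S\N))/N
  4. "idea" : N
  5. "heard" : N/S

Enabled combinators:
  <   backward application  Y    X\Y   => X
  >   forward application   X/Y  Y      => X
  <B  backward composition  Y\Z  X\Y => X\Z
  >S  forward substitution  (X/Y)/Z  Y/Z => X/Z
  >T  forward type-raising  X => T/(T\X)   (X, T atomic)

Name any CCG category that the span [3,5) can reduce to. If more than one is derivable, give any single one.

[0,6] S   >
  [0,5] S/(N/S)   >
    [0,1] "city" : (S/(N/S))/S
    [1,5] S   <
      [1,3] S\N   <
        [1,2] "sent" : S
        [2,3] "ate" : (S\N)\S
      [3,5] S\(S\N)   >
        [3,4] "quickly" : (S\(S\N))/N
        [4,5] "idea" : N
  [5,6] "heard" : N/S

S\(S\N)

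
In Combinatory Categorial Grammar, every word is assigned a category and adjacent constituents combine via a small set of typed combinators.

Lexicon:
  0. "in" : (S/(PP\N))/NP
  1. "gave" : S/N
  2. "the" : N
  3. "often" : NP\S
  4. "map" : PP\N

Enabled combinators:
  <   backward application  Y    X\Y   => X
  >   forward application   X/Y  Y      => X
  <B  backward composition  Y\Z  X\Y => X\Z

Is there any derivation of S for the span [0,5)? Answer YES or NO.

[0,5] S   >
  [0,4] S/(PP\N)   >
    [0,1] "in" : (S/(PP\N))/NP
    [1,4] NP   <
      [1,3] S   >
        [1,2] "gave" : S/N
        [2,3] "the" : N
      [3,4] "often" : NP\S
  [4,5] "map" : PP\N

YES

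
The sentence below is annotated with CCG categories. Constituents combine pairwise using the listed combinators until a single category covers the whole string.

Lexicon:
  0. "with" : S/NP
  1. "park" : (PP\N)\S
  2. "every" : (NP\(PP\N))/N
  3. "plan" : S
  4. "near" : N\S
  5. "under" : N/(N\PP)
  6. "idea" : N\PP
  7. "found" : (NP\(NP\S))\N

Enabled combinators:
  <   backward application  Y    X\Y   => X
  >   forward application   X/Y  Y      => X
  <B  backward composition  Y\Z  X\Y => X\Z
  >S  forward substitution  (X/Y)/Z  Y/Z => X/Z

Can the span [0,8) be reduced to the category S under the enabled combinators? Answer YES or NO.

YES

[0,8] S   >
  [0,1] "with" : S/NP
  [1,8] NP   <
    [1,5] NP\S   <B
      [1,2] "park" : (PP\N)\S
      [2,5] NP\(PP\N)   >
        [2,3] "every" : (NP\(PP\N))/N
        [3,5] N   <
          [3,4] "plan" : S
          [4,5] "near" : N\S
    [5,8] NP\(NP\S)   <
      [5,7] N   >
        [5,6] "under" : N/(N\PP)
        [6,7] "idea" : N\PP
      [7,8] "found" : (NP\(NP\S))\N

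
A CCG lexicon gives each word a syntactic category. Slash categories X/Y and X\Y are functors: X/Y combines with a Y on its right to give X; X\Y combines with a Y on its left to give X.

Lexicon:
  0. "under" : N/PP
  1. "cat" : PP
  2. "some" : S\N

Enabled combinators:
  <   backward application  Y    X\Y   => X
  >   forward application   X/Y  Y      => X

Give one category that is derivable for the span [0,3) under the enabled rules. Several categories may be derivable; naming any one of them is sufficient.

S

[0,3] S   <
  [0,2] N   >
    [0,1] "under" : N/PP
    [1,2] "cat" : PP
  [2,3] "some" : S\N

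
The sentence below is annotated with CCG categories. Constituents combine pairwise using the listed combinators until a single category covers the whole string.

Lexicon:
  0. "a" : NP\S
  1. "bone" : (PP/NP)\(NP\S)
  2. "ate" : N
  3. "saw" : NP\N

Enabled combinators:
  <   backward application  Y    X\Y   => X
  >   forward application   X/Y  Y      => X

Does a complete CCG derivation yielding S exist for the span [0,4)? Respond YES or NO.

NP\S (PP/NP)\(NP\S) N NP\N
CKY chart[0,4] = {PP}; S ∉ chart

NO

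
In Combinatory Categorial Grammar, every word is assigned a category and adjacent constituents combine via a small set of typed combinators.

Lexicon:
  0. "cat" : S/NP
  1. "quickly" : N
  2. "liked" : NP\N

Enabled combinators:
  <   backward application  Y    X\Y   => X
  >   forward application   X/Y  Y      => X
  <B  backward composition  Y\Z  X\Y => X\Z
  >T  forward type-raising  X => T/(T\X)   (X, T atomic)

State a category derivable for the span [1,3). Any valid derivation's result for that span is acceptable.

[0,3] S   >
  [0,1] "cat" : S/NP
  [1,3] NP   <
    [1,2] "quickly" : N
    [2,3] "liked" : NP\N

NP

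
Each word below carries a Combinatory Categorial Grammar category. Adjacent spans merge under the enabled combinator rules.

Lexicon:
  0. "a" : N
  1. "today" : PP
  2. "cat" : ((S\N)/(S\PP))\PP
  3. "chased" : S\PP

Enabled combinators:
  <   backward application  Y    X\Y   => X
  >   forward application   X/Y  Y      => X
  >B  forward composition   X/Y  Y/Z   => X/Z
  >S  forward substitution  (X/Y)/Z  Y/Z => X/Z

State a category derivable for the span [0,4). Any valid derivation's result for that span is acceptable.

[0,4] S   <
  [0,1] "a" : N
  [1,4] S\N   >
    [1,3] (S\N)/(S\PP)   <
      [1,2] "today" : PP
      [2,3] "cat" : ((S\N)/(S\PP))\PP
    [3,4] "chased" : S\PP

S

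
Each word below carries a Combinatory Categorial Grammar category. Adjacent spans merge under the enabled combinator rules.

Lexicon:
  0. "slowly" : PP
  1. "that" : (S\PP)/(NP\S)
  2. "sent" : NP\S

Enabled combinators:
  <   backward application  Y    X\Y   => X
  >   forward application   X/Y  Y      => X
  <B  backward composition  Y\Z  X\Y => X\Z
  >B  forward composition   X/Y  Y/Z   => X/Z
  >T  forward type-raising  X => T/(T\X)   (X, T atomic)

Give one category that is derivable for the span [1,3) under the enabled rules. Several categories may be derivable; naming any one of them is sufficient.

[0,3] S   <
  [0,1] "slowly" : PP
  [1,3] S\PP   >
    [1,2] "that" : (S\PP)/(NP\S)
    [2,3] "sent" : NP\S

S\PP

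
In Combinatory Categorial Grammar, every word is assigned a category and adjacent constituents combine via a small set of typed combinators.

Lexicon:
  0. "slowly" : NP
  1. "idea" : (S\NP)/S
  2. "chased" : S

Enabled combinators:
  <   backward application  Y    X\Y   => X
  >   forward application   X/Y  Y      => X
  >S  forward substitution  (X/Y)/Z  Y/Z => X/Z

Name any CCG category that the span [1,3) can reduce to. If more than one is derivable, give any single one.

[0,3] S   <
  [0,1] "slowly" : NP
  [1,3] S\NP   >
    [1,2] "idea" : (S\NP)/S
    [2,3] "chased" : S

S\NP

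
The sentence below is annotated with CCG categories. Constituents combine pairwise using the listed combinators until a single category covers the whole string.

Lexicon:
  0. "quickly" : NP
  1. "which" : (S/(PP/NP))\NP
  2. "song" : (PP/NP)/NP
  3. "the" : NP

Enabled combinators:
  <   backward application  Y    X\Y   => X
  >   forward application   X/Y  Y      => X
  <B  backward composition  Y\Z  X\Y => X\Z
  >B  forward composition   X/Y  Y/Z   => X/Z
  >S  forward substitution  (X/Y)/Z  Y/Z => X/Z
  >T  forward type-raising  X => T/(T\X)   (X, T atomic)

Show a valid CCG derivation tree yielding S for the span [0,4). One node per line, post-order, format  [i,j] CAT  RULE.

[0,4] S   >
  [0,2] S/(PP/NP)   <
    [0,1] "quickly" : NP
    [1,2] "which" : (S/(PP/NP))\NP
  [2,4] PP/NP   >
    [2,3] "song" : (PP/NP)/NP
    [3,4] "the" : NP

[0,1] NP  lex  "quickly"
[1,2] (S/(PP/NP))\NP  lex  "which"
[0,2] S/(PP/NP)  <  k=1
[2,3] (PP/NP)/NP  lex  "song"
[3,4] NP  lex  "the"
[2,4] PP/NP  >  k=3
[0,4] S  >  k=2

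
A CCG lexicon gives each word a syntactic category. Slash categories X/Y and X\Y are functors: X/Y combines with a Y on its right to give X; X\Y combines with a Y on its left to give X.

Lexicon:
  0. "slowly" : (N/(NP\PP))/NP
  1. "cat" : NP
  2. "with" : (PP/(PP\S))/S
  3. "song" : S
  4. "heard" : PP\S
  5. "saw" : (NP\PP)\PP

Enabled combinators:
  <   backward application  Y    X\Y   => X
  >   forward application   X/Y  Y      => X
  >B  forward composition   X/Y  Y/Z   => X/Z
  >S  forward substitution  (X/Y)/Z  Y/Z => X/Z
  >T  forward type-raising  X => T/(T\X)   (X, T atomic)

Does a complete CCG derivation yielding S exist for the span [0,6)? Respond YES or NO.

NO

(N/(NP\PP))/NP NP (PP/(PP\S))/S S PP\S (NP\PP)\PP
CKY chart[0,6] = {N, N/(N\N), NP/(NP\N), PP/(PP\N), S/(S\N)}; S ∉ chart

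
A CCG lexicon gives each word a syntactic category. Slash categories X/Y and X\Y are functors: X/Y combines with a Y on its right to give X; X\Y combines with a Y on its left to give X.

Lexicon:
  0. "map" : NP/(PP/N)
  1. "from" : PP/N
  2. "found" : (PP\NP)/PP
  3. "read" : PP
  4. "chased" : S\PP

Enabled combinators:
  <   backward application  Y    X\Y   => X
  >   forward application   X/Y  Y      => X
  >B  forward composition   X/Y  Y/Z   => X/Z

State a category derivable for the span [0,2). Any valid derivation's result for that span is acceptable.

NP

[0,5] S   <
  [0,4] PP   <
    [0,2] NP   >
      [0,1] "map" : NP/(PP/N)
      [1,2] "from" : PP/N
    [2,4] PP\NP   >
      [2,3] "found" : (PP\NP)/PP
      [3,4] "read" : PP
  [4,5] "chased" : S\PP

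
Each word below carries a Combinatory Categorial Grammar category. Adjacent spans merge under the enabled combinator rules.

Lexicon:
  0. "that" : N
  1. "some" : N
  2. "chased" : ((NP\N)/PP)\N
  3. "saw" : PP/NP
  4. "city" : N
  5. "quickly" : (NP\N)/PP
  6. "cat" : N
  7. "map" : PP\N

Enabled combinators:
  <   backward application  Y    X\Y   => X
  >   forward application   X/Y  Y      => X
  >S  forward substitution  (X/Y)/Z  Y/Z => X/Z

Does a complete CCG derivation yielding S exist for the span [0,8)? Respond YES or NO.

NO

N N ((NP\N)/PP)\N PP/NP N (NP\N)/PP N PP\N
CKY chart[0,8] = {NP}; S ∉ chart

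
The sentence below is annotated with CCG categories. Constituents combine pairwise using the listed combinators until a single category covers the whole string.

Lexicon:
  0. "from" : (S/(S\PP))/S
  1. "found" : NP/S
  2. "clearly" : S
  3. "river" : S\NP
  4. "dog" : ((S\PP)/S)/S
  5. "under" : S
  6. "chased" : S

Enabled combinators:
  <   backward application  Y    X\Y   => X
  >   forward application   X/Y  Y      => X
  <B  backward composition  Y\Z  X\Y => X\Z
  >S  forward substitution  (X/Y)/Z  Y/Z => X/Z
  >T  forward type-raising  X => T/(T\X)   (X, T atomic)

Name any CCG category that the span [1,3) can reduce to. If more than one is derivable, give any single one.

[0,7] S   >
  [0,4] S/(S\PP)   >
    [0,1] "from" : (S/(S\PP))/S
    [1,4] S   <
      [1,3] NP   >
        [1,2] "found" : NP/S
        [2,3] "clearly" : S
      [3,4] "river" : S\NP
  [4,7] S\PP   >
    [4,6] (S\PP)/S   >
      [4,5] "dog" : ((S\PP)/S)/S
      [5,6] "under" : S
    [6,7] "chased" : S

NP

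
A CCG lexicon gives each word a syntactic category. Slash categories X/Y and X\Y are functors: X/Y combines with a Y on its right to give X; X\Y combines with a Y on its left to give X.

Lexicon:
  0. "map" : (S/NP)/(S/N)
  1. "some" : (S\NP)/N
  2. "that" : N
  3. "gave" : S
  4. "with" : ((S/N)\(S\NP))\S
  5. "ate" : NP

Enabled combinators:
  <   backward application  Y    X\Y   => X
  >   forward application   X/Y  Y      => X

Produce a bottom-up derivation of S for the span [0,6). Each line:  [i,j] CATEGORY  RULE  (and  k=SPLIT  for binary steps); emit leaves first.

[0,6] S   >
  [0,5] S/NP   >
    [0,1] "map" : (S/NP)/(S/N)
    [1,5] S/N   <
      [1,3] S\NP   >
        [1,2] "some" : (S\NP)/N
        [2,3] "that" : N
      [3,5] (S/N)\(S\NP)   <
        [3,4] "gave" : S
        [4,5] "with" : ((S/N)\(S\NP))\S
  [5,6] "ate" : NP

[0,1] (S/NP)/(S/N)  lex  "map"
[1,2] (S\NP)/N  lex  "some"
[2,3] N  lex  "that"
[1,3] S\NP  >  k=2
[3,4] S  lex  "gave"
[4,5] ((S/N)\(S\NP))\S  lex  "with"
[3,5] (S/N)\(S\NP)  <  k=4
[1,5] S/N  <  k=3
[0,5] S/NP  >  k=1
[5,6] NP  lex  "ate"
[0,6] S  >  k=5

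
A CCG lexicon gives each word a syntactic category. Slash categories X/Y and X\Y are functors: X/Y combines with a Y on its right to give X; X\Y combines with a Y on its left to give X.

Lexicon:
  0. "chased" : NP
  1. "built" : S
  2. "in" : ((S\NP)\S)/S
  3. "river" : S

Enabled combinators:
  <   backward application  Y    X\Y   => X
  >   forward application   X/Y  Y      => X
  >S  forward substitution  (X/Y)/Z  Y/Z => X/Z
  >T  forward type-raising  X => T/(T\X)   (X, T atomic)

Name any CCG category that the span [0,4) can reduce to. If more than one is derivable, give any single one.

[0,4] S   >
  [0,1] S/(S\NP)   >T
    [0,1] "chased" : NP
  [1,4] S\NP   <
    [1,2] "built" : S
    [2,4] (S\NP)\S   >
      [2,3] "in" : ((S\NP)\S)/S
      [3,4] "river" : S

S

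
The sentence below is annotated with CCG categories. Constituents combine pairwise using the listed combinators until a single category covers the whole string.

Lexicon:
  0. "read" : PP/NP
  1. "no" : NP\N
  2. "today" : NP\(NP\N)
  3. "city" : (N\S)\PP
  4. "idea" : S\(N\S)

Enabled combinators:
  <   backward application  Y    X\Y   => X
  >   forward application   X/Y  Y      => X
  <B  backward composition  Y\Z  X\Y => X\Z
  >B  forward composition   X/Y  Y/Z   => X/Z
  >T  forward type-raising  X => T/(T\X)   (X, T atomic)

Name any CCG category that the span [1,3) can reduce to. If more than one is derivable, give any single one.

NP

[0,5] S   <
  [0,3] PP   >
    [0,1] "read" : PP/NP
    [1,3] NP   <
      [1,2] "no" : NP\N
      [2,3] "today" : NP\(NP\N)
  [3,5] S\PP   <B
    [3,4] "city" : (N\S)\PP
    [4,5] "idea" : S\(N\S)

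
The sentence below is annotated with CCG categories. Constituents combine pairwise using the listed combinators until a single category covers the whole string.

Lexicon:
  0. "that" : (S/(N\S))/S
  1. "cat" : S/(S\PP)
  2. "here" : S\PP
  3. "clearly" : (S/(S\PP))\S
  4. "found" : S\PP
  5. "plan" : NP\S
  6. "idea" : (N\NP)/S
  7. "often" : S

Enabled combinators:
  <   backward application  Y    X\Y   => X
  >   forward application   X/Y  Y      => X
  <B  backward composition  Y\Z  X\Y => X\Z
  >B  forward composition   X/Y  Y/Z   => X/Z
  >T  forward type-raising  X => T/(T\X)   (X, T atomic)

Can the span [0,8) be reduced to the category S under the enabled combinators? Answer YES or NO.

[0,8] S   >
  [0,5] S/(N\S)   >
    [0,1] "that" : (S/(N\S))/S
    [1,5] S   >
      [1,4] S/(S\PP)   <
        [1,3] S   >
          [1,2] "cat" : S/(S\PP)
          [2,3] "here" : S\PP
        [3,4] "clearly" : (S/(S\PP))\S
      [4,5] "found" : S\PP
  [5,8] N\S   <B
    [5,6] "plan" : NP\S
    [6,8] N\NP   >
      [6,7] "idea" : (N\NP)/S
      [7,8] "often" : S

YES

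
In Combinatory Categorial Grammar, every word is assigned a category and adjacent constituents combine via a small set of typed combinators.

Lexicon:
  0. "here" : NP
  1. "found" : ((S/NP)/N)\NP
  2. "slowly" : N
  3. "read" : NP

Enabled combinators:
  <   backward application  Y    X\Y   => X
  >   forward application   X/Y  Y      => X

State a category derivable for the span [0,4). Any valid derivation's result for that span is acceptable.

[0,4] S   >
  [0,3] S/NP   >
    [0,2] (S/NP)/N   <
      [0,1] "here" : NP
      [1,2] "found" : ((S/NP)/N)\NP
    [2,3] "slowly" : N
  [3,4] "read" : NP

S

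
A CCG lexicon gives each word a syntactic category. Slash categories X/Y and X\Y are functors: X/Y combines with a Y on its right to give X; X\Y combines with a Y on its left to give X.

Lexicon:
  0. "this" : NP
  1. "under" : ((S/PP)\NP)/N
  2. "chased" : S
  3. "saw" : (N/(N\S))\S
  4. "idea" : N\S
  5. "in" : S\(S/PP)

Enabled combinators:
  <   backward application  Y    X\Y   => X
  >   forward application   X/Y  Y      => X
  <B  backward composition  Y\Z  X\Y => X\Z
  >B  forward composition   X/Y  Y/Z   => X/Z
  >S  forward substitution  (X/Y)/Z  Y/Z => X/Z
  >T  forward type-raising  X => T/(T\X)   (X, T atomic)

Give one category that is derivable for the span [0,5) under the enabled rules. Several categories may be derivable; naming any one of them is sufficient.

[0,6] S   <
  [0,5] S/PP   <
    [0,1] "this" : NP
    [1,5] (S/PP)\NP   >
      [1,2] "under" : ((S/PP)\NP)/N
      [2,5] N   >
        [2,4] N/(N\S)   <
          [2,3] "chased" : S
          [3,4] "saw" : (N/(N\S))\S
        [4,5] "idea" : N\S
  [5,6] "in" : S\(S/PP)

S/PP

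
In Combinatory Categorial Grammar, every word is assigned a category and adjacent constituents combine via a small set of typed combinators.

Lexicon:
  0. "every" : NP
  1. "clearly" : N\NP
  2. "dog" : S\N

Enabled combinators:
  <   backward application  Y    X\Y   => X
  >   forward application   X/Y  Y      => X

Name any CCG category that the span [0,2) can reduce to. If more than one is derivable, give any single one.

[0,3] S   <
  [0,2] N   <
    [0,1] "every" : NP
    [1,2] "clearly" : N\NP
  [2,3] "dog" : S\N

N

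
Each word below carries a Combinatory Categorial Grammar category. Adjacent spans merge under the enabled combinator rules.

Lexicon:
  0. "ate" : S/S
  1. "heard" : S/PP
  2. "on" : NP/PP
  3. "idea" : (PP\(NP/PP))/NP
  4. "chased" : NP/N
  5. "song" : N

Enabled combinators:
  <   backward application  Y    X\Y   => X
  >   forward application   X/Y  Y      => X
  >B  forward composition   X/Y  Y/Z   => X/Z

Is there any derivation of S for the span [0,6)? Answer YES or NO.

YES

[0,6] S   >
  [0,2] S/PP   >B
    [0,1] "ate" : S/S
    [1,2] "heard" : S/PP
  [2,6] PP   <
    [2,3] "on" : NP/PP
    [3,6] PP\(NP/PP)   >
      [3,4] "idea" : (PP\(NP/PP))/NP
      [4,6] NP   >
        [4,5] "chased" : NP/N
        [5,6] "song" : N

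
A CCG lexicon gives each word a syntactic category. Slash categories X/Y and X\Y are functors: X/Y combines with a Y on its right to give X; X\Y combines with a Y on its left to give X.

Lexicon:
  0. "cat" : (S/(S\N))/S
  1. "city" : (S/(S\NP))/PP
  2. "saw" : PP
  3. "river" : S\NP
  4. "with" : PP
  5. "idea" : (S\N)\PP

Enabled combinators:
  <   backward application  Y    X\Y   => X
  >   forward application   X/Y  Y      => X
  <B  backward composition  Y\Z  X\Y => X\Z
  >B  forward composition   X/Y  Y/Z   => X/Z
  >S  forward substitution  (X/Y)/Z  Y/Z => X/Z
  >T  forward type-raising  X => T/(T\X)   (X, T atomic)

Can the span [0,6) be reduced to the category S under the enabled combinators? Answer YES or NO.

[0,6] S   >
  [0,4] S/(S\N)   >
    [0,1] "cat" : (S/(S\N))/S
    [1,4] S   >
      [1,3] S/(S\NP)   >
        [1,2] "city" : (S/(S\NP))/PP
        [2,3] "saw" : PP
      [3,4] "river" : S\NP
  [4,6] S\N   <
    [4,5] "with" : PP
    [5,6] "idea" : (S\N)\PP

YES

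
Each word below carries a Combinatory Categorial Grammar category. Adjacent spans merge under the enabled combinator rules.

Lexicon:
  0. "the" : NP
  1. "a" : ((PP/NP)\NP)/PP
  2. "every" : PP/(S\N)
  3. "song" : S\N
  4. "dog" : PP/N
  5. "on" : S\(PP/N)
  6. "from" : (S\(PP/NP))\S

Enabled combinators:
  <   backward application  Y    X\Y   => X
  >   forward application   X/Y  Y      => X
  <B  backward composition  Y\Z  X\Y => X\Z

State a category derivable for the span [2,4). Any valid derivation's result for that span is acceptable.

PP

[0,7] S   <
  [0,1] "the" : NP
  [1,7] S\NP   <B
    [1,4] (PP/NP)\NP   >
      [1,2] "a" : ((PP/NP)\NP)/PP
      [2,4] PP   >
        [2,3] "every" : PP/(S\N)
        [3,4] "song" : S\N
    [4,7] S\(PP/NP)   <
      [4,6] S   <
        [4,5] "dog" : PP/N
        [5,6] "on" : S\(PP/N)
      [6,7] "from" : (S\(PP/NP))\S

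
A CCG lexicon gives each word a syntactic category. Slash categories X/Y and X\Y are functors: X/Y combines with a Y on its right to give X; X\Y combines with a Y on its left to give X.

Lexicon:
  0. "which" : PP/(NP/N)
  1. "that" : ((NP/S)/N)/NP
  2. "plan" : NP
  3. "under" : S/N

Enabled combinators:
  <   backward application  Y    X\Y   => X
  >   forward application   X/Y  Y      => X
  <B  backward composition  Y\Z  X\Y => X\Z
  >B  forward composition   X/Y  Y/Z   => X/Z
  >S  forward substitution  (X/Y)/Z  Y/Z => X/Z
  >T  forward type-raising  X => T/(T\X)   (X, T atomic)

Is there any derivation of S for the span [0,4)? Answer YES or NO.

NO

PP/(NP/N) ((NP/S)/N)/NP NP S/N
CKY chart[0,4] = {N/(N\PP), NP/(NP\PP), PP, PP/(PP\PP), S/(S\PP)}; S ∉ chart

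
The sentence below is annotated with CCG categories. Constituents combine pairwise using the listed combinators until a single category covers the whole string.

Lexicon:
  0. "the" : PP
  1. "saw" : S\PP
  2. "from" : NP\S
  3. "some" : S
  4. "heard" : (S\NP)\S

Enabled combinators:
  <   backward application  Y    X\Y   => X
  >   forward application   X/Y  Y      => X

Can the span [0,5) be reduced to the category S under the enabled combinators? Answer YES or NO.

YES

[0,5] S   <
  [0,3] NP   <
    [0,2] S   <
      [0,1] "the" : PP
      [1,2] "saw" : S\PP
    [2,3] "from" : NP\S
  [3,5] S\NP   <
    [3,4] "some" : S
    [4,5] "heard" : (S\NP)\S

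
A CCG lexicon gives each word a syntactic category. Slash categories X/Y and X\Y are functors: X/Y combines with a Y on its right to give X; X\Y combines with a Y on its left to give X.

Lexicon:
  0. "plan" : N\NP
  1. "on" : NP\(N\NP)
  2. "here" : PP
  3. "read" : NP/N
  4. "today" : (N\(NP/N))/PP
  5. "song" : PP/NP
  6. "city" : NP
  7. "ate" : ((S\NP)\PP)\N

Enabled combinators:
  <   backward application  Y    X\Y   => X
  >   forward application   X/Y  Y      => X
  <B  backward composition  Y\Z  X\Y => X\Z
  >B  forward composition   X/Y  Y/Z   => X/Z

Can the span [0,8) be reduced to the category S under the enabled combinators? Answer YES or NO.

YES

[0,8] S   <
  [0,2] NP   <
    [0,1] "plan" : N\NP
    [1,2] "on" : NP\(N\NP)
  [2,8] S\NP   <
    [2,3] "here" : PP
    [3,8] (S\NP)\PP   <
      [3,7] N   <
        [3,4] "read" : NP/N
        [4,7] N\(NP/N)   >
          [4,5] "today" : (N\(NP/N))/PP
          [5,7] PP   >
            [5,6] "song" : PP/NP
            [6,7] "city" : NP
      [7,8] "ate" : ((S\NP)\PP)\N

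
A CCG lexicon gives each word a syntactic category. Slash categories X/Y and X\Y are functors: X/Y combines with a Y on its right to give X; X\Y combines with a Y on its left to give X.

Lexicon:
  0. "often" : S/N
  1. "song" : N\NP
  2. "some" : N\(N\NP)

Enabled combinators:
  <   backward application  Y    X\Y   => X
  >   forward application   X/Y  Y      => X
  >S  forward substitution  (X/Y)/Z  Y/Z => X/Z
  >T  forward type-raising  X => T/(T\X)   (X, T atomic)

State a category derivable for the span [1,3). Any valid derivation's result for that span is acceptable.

[0,3] S   >
  [0,1] "often" : S/N
  [1,3] N   <
    [1,2] "song" : N\NP
    [2,3] "some" : N\(N\NP)

N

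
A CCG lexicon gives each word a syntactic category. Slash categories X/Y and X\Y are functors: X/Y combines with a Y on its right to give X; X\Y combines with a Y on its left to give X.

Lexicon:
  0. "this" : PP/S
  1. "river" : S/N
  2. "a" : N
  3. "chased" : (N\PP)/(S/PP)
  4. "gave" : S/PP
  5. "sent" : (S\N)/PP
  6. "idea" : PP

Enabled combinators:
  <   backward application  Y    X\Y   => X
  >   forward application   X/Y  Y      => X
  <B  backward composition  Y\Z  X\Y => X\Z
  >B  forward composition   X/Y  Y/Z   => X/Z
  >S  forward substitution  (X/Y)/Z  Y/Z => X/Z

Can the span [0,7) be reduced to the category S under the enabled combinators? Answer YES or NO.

[0,7] S   <
  [0,5] N   <
    [0,3] PP   >
      [0,1] "this" : PP/S
      [1,3] S   >
        [1,2] "river" : S/N
        [2,3] "a" : N
    [3,5] N\PP   >
      [3,4] "chased" : (N\PP)/(S/PP)
      [4,5] "gave" : S/PP
  [5,7] S\N   >
    [5,6] "sent" : (S\N)/PP
    [6,7] "idea" : PP

YES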